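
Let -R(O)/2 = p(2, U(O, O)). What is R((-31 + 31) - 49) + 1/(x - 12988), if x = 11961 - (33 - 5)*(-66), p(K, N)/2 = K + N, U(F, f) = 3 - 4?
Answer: -3283/821 ≈ -3.9988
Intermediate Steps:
U(F, f) = -1
p(K, N) = 2*K + 2*N (p(K, N) = 2*(K + N) = 2*K + 2*N)
R(O) = -4 (R(O) = -2*(2*2 + 2*(-1)) = -2*(4 - 2) = -2*2 = -4)
x = 13809 (x = 11961 - 28*(-66) = 11961 - 1*(-1848) = 11961 + 1848 = 13809)
R((-31 + 31) - 49) + 1/(x - 12988) = -4 + 1/(13809 - 12988) = -4 + 1/821 = -3283/821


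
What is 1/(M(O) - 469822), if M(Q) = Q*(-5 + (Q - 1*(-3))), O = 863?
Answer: 1/273221 ≈ 3.6600e-6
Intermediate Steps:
M(Q) = Q*(-2 + Q) (M(Q) = Q*(-5 + (Q + 3)) = Q*(-5 + (3 + Q)) = Q*(-2 + Q))
1/(M(O) - 469822) = 1/(863*(-2 + 863) - 469822) = 1/(863*861 - 469822) = 1/(743043 - 469822) = 1/273221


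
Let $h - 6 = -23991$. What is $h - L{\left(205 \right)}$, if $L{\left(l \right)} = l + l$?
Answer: $-24395$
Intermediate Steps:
$h = -23985$ ($h = 6 - 23991 = -23985$)
$L{\left(l \right)} = 2 l$
$h - L{\left(205 \right)} = -23985 - 2 \cdot 205 = -23985 - 410 = -24395$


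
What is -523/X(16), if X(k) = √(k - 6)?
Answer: -523*√10/10 ≈ -165.39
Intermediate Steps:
X(k) = √(-6 + k)
-523/X(16) = -523/√(-6 + 16) = -523*√10/10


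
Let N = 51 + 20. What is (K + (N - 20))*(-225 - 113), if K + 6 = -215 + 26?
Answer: 48672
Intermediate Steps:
N = 71
K = -195 (K = -6 + (-215 + 26) = -6 - 189 = -195)
(K + (N - 20))*(-225 - 113) = (-195 + (71 - 20))*(-225 - 113) = (-195 + 51)*(-338) = -144*(-338) = 48672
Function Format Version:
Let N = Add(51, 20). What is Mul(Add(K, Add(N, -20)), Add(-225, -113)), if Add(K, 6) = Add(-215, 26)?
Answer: 48672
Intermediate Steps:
N = 71
K = -195 (K = Add(-6, Add(-215, 26)) = Add(-6, -189) = -195)
Mul(Add(K, Add(N, -20)), Add(-225, -113)) = Mul(Add(-195, Add(71, -20)), Add(-225, -113)) = Mul(Add(-195, 51), -338) = Mul(-144, -338) = 48672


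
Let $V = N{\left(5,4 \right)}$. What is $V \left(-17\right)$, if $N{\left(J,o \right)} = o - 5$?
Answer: $17$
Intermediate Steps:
$N{\left(J,o \right)} = -5 + o$ ($N{\left(J,o \right)} = o - 5 = -5 + o$)
$V = -1$ ($V = -5 + 4 = -1$)
$V \left(-17\right) = \left(-1\right) \left(-17\right) = 17$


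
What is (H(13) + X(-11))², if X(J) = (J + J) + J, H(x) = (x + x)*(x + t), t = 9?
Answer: 290521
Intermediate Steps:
H(x) = 2*x*(9 + x) (H(x) = (x + x)*(x + 9) = (2*x)*(9 + x) = 2*x*(9 + x))
X(J) = 3*J (X(J) = 2*J + J = 3*J)
(H(13) + X(-11))² = (2*13*(9 + 13) + 3*(-11))² = (2*13*22 - 33)² = (572 - 33)² = 539² = 290521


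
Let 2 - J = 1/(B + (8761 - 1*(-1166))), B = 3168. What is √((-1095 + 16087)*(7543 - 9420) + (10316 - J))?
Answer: I*√535960931684295/4365 ≈ 5303.7*I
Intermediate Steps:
J = 26189/13095 (J = 2 - 1/(3168 + (8761 - 1*(-1166))) = 2 - 1/(3168 + (8761 + 1166)) = 2 - 1/(3168 + 9927) = 2 - 1/13095 = 26189/13095 ≈ 1.9999)
√((-1095 + 16087)*(7543 - 9420) + (10316 - J)) = √((-1095 + 16087)*(7543 - 9420) + (10316 - 1*26189/13095)) = √(14992*(-1877) + (10316 - 26189/13095)) = √(-28139984 + 135061831/13095) = √(-368358028649/13095) = I*√535960931684295/4365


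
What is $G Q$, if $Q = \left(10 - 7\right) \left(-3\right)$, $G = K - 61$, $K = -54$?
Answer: $1035$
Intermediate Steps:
$G = -115$ ($G = -54 - 61 = -115$)
$Q = -9$ ($Q = 3 \left(-3\right) = -9$)
$G Q = \left(-115\right) \left(-9\right) = 1035$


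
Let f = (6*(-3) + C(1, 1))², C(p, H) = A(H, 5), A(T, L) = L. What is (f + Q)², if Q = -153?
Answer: 256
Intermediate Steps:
C(p, H) = 5
f = 169 (f = (6*(-3) + 5)² = (-18 + 5)² = (-13)² = 169)
(f + Q)² = (169 - 153)² = 16² = 256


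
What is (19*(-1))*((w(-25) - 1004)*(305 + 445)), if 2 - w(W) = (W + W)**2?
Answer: 49903500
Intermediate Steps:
w(W) = 2 - 4*W**2 (w(W) = 2 - (W + W)**2 = 2 - (2*W)**2 = 2 - 4*W**2)
(19*(-1))*((w(-25) - 1004)*(305 + 445)) = (19*(-1))*(((2 - 4*(-25)**2) - 1004)*(305 + 445)) = -19*((2 - 4*625) - 1004)*750 = -19*((2 - 2500) - 1004)*750 = -19*(-2498 - 1004)*750 = -(-66538)*750 = -19*(-2626500) = 49903500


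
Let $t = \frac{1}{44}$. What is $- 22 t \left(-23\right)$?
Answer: $\frac{23}{2} \approx 11.5$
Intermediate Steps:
$t = \frac{1}{44} \approx 0.022727$
$- 22 t \left(-23\right) = \left(-22\right) \frac{1}{44} \left(-23\right) = \left(- \frac{1}{2}\right) \left(-23\right) = \frac{23}{2}$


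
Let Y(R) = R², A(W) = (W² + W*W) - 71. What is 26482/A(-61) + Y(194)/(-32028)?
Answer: 47562545/19673199 ≈ 2.4176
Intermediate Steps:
A(W) = -71 + 2*W² (A(W) = (W² + W²) - 71 = 2*W² - 71 = -71 + 2*W²)
26482/A(-61) + Y(194)/(-32028) = 26482/(-71 + 2*(-61)²) + 194²/(-32028) = 26482/(-71 + 2*3721) + 37636*(-1/32028) = 26482/(-71 + 7442) - 9409/8007 = 26482/7371 - 9409/8007 = 47562545/19673199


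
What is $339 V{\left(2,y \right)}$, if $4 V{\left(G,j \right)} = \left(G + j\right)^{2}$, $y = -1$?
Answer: $\frac{339}{4} \approx 84.75$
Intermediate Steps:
$V{\left(G,j \right)} = \frac{\left(G + j\right)^{2}}{4}$
$339 V{\left(2,y \right)} = 339 \frac{\left(2 - 1\right)^{2}}{4} = 339 \frac{1^{2}}{4} = 339 \cdot \frac{1}{4} \cdot 1 = 339 \cdot \frac{1}{4} = \frac{339}{4}$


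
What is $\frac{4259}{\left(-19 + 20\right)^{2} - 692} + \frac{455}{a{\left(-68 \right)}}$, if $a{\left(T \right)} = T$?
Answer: $- \frac{604017}{46988} \approx -12.855$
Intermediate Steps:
$\frac{4259}{\left(-19 + 20\right)^{2} - 692} + \frac{455}{a{\left(-68 \right)}} = \frac{4259}{\left(-19 + 20\right)^{2} - 692} + \frac{455}{-68} = \frac{4259}{1^{2} - 692} + 455 \left(- \frac{1}{68}\right) = \frac{4259}{1 - 692} - \frac{455}{68} = \frac{4259}{-691} - \frac{455}{68} = 4259 \left(- \frac{1}{691}\right) - \frac{455}{68} = - \frac{4259}{691} - \frac{455}{68} = - \frac{604017}{46988}$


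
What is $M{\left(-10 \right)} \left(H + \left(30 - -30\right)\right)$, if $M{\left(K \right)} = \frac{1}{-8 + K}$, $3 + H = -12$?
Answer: $- \frac{5}{2} \approx -2.5$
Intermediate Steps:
$H = -15$ ($H = -3 - 12 = -15$)
$M{\left(-10 \right)} \left(H + \left(30 - -30\right)\right) = \frac{-15 + \left(30 - -30\right)}{-8 - 10} = \frac{-15 + \left(30 + 30\right)}{-18} = - \frac{-15 + 60}{18} = \left(- \frac{1}{18}\right) 45 = - \frac{5}{2}$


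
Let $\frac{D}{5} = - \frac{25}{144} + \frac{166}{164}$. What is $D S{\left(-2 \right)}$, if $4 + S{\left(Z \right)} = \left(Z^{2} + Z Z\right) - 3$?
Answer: $\frac{24755}{5904} \approx 4.1929$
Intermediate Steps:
$S{\left(Z \right)} = -7 + 2 Z^{2}$ ($S{\left(Z \right)} = -4 - \left(3 - Z^{2} - Z Z\right) = -4 + \left(\left(Z^{2} + Z^{2}\right) - 3\right) = -4 + \left(2 Z^{2} - 3\right) = -4 + \left(-3 + 2 Z^{2}\right) = -7 + 2 Z^{2}$)
$D = \frac{24755}{5904}$ ($D = 5 \left(- \frac{25}{144} + \frac{166}{164}\right) = 5 \left(\left(-25\right) \frac{1}{144} + 166 \cdot \frac{1}{164}\right) = 5 \left(- \frac{25}{144} + \frac{83}{82}\right) = 5 \cdot \frac{4951}{5904} = \frac{24755}{5904} \approx 4.1929$)
$D S{\left(-2 \right)} = \frac{24755 \left(-7 + 2 \left(-2\right)^{2}\right)}{5904} = \frac{24755 \left(-7 + 2 \cdot 4\right)}{5904} = \frac{24755 \left(-7 + 8\right)}{5904} = \frac{24755}{5904} \cdot 1 = \frac{24755}{5904}$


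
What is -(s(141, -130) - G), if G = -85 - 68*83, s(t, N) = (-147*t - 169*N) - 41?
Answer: -6931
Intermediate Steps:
s(t, N) = -41 - 169*N - 147*t (s(t, N) = (-169*N - 147*t) - 41 = -41 - 169*N - 147*t)
G = -5729 (G = -85 - 5644 = -5729)
-(s(141, -130) - G) = -((-41 - 169*(-130) - 147*141) - 1*(-5729)) = -((-41 + 21970 - 20727) + 5729) = -(1202 + 5729) = -1*6931 = -6931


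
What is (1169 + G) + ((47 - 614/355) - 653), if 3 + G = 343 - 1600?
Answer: -248049/355 ≈ -698.73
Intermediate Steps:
G = -1260 (G = -3 + (343 - 1600) = -3 - 1257 = -1260)
(1169 + G) + ((47 - 614/355) - 653) = (1169 - 1260) + ((47 - 614/355) - 653) = -91 + ((47 - 614*1/355) - 653) = -91 + ((47 - 614/355) - 653) = -91 + (16071/355 - 653) = -91 - 215744/355 = -248049/355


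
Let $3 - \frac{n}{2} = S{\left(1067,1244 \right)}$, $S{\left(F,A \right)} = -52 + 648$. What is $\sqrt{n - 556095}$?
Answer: $i \sqrt{557281} \approx 746.51 i$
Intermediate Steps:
$S{\left(F,A \right)} = 596$
$n = -1186$ ($n = 6 - 1192 = -1186$)
$\sqrt{n - 556095} = \sqrt{-1186 - 556095} = \sqrt{-557281} = i \sqrt{557281}$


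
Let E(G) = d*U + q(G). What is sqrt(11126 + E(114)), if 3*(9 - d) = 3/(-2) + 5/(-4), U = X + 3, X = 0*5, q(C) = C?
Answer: sqrt(45079)/2 ≈ 106.16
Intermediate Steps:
X = 0
U = 3 (U = 0 + 3 = 3)
d = 119/12 (d = 9 - (3/(-2) + 5/(-4))/3 = 9 - (3*(-1/2) + 5*(-1/4))/3 = 9 - (-3/2 - 5/4)/3 = 9 - 1/3*(-11/4) = 9 + 11/12 = 119/12 ≈ 9.9167)
E(G) = 119/4 + G (E(G) = (119/12)*3 + G = 119/4 + G)
sqrt(11126 + E(114)) = sqrt(11126 + (119/4 + 114)) = sqrt(11126 + 575/4) = sqrt(45079/4) = sqrt(45079)/2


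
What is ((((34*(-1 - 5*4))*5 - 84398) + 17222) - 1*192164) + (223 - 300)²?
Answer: -256981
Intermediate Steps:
((((34*(-1 - 5*4))*5 - 84398) + 17222) - 1*192164) + (223 - 300)² = ((((34*(-1 - 20))*5 - 84398) + 17222) - 192164) + (-77)² = ((((34*(-21))*5 - 84398) + 17222) - 192164) + 5929 = (((-714*5 - 84398) + 17222) - 192164) + 5929 = (((-3570 - 84398) + 17222) - 192164) + 5929 = ((-87968 + 17222) - 192164) + 5929 = (-70746 - 192164) + 5929 = -262910 + 5929 = -256981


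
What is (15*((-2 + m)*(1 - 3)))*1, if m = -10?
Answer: 360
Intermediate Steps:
(15*((-2 + m)*(1 - 3)))*1 = (15*((-2 - 10)*(1 - 3)))*1 = (15*(-12*(-2)))*1 = (15*24)*1 = 360*1 = 360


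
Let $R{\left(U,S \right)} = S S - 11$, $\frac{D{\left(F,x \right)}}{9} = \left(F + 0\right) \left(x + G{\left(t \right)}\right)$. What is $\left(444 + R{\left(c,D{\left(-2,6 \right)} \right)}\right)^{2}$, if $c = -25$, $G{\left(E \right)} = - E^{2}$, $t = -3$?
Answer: $11215801$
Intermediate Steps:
$D{\left(F,x \right)} = 9 F \left(-9 + x\right)$ ($D{\left(F,x \right)} = 9 \left(F + 0\right) \left(x - \left(-3\right)^{2}\right) = 9 F \left(x - 9\right) = 9 F \left(-9 + x\right)$)
$R{\left(U,S \right)} = -11 + S^{2}$ ($R{\left(U,S \right)} = S^{2} - 11 = -11 + S^{2}$)
$\left(444 + R{\left(c,D{\left(-2,6 \right)} \right)}\right)^{2} = \left(444 - \left(11 - \left(9 \left(-2\right) \left(-9 + 6\right)\right)^{2}\right)\right)^{2} = \left(444 - \left(11 - \left(9 \left(-2\right) \left(-3\right)\right)^{2}\right)\right)^{2} = \left(444 - \left(11 - 54^{2}\right)\right)^{2} = \left(444 + \left(-11 + 2916\right)\right)^{2} = \left(444 + 2905\right)^{2} = 3349^{2} = 11215801$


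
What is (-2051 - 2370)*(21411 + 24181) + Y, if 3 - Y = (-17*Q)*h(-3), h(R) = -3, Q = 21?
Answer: -201563300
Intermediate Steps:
Y = -1068 (Y = 3 - (-17*21)*(-3) = 3 - (-357)*(-3) = 3 - 1*1071 = 3 - 1071 = -1068)
(-2051 - 2370)*(21411 + 24181) + Y = (-2051 - 2370)*(21411 + 24181) - 1068 = -4421*45592 - 1068 = -201562232 - 1068 = -201563300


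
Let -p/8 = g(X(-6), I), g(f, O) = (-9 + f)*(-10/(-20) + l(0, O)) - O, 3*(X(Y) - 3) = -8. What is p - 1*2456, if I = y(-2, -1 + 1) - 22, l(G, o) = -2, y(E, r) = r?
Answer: -2736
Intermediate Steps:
X(Y) = ⅓ (X(Y) = 3 + (⅓)*(-8) = 3 - 8/3 = ⅓)
I = -22 (I = (-1 + 1) - 22 = 0 - 22 = -22)
g(f, O) = 27/2 - O - 3*f/2 (g(f, O) = (-9 + f)*(-10/(-20) - 2) - O = (-9 + f)*(-10*(-1/20) - 2) - O = (-9 + f)*(½ - 2) - O = (-9 + f)*(-3/2) - O = (27/2 - 3*f/2) - O = 27/2 - O - 3*f/2)
p = -280 (p = -8*(27/2 - 1*(-22) - 3/2*⅓) = -8*(27/2 + 22 - ½) = -8*35 = -280)
p - 1*2456 = -280 - 1*2456 = -280 - 2456 = -2736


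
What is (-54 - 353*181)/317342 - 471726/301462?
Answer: -84488031403/47833277002 ≈ -1.7663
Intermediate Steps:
(-54 - 353*181)/317342 - 471726/301462 = (-54 - 63893)*(1/317342) - 471726*1/301462 = -63947*1/317342 - 235863/150731 = -63947/317342 - 235863/150731 = -84488031403/47833277002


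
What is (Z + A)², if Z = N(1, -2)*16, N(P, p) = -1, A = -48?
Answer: 4096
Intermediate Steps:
Z = -16 (Z = -1*16 = -16)
(Z + A)² = (-16 - 48)² = (-64)² = 4096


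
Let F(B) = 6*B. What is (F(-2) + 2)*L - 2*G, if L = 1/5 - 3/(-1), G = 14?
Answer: -60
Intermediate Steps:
L = 16/5 (L = 1*(⅕) - 3*(-1) = ⅕ + 3 = 16/5 ≈ 3.2000)
(F(-2) + 2)*L - 2*G = (6*(-2) + 2)*(16/5) - 2*14 = (-12 + 2)*(16/5) - 28 = -10*16/5 - 28 = -32 - 28 = -60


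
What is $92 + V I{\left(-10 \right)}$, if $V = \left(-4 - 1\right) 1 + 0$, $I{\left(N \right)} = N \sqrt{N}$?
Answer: $92 + 50 i \sqrt{10} \approx 92.0 + 158.11 i$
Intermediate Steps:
$I{\left(N \right)} = N^{\frac{3}{2}}$
$V = -5$ ($V = \left(-4 - 1\right) 1 + 0 = \left(-5\right) 1 + 0 = -5 + 0 = -5$)
$92 + V I{\left(-10 \right)} = 92 - 5 \left(-10\right)^{\frac{3}{2}} = 92 - 5 \left(- 10 i \sqrt{10}\right) = 92 + 50 i \sqrt{10}$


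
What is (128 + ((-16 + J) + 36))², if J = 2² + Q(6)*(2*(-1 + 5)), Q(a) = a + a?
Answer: 61504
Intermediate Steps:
Q(a) = 2*a
J = 100 (J = 2² + (2*6)*(2*(-1 + 5)) = 4 + 12*(2*4) = 4 + 12*8 = 4 + 96 = 100)
(128 + ((-16 + J) + 36))² = (128 + ((-16 + 100) + 36))² = (128 + (84 + 36))² = (128 + 120)² = 248² = 61504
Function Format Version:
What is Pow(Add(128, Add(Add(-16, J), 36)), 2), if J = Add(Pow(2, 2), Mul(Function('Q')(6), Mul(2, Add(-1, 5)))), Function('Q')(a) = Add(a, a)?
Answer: 61504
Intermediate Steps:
Function('Q')(a) = Mul(2, a)
J = 100 (J = Add(Pow(2, 2), Mul(Mul(2, 6), Mul(2, Add(-1, 5)))) = Add(4, Mul(12, Mul(2, 4))) = Add(4, Mul(12, 8)) = Add(4, 96) = 100)
Pow(Add(128, Add(Add(-16, J), 36)), 2) = Pow(Add(128, Add(Add(-16, 100), 36)), 2) = Pow(Add(128, Add(84, 36)), 2) = Pow(Add(128, 120), 2) = Pow(248, 2) = 61504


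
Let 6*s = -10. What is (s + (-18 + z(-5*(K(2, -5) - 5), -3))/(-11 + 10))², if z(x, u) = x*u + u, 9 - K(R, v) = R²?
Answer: 3364/9 ≈ 373.78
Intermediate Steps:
s = -5/3 (s = (⅙)*(-10) = -5/3 ≈ -1.6667)
K(R, v) = 9 - R²
z(x, u) = u + u*x (z(x, u) = u*x + u = u + u*x)
(s + (-18 + z(-5*(K(2, -5) - 5), -3))/(-11 + 10))² = (-5/3 + (-18 - 3*(1 - 5*((9 - 1*2²) - 5)))/(-11 + 10))² = (-5/3 + (-18 - 3*(1 - 5*((9 - 1*4) - 5)))/(-1))² = (-5/3 + (-18 - 3*(1 - 5*((9 - 4) - 5)))*(-1))² = (-5/3 + (-18 - 3*(1 - 5*(5 - 5)))*(-1))² = (-5/3 + (-18 - 3*(1 - 5*0))*(-1))² = (-5/3 + (-18 - 3*(1 + 0))*(-1))² = (-5/3 + (-18 - 3*1)*(-1))² = (-5/3 + (-18 - 3)*(-1))² = (-5/3 - 21*(-1))² = (-5/3 + 21)² = (58/3)² = 3364/9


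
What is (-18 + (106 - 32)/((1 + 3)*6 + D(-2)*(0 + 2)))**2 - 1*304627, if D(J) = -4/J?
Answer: -59660667/196 ≈ -3.0439e+5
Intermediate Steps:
(-18 + (106 - 32)/((1 + 3)*6 + D(-2)*(0 + 2)))**2 - 1*304627 = (-18 + (106 - 32)/((1 + 3)*6 + (-4/(-2))*(0 + 2)))**2 - 1*304627 = (-18 + 74/(4*6 - 4*(-1/2)*2))**2 - 304627 = (-18 + 74/(24 + 2*2))**2 - 304627 = (-18 + 74/(24 + 4))**2 - 304627 = (-18 + 74/28)**2 - 304627 = (-18 + 74*(1/28))**2 - 304627 = (-18 + 37/14)**2 - 304627 = (-215/14)**2 - 304627 = 46225/196 - 304627 = -59660667/196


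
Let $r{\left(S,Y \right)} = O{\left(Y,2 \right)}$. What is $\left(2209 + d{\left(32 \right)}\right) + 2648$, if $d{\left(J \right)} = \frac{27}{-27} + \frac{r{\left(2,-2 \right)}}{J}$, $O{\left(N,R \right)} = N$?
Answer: $\frac{77695}{16} \approx 4855.9$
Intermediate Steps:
$r{\left(S,Y \right)} = Y$
$d{\left(J \right)} = -1 - \frac{2}{J}$ ($d{\left(J \right)} = \frac{27}{-27} - \frac{2}{J} = 27 \left(- \frac{1}{27}\right) - \frac{2}{J} = -1 - \frac{2}{J}$)
$\left(2209 + d{\left(32 \right)}\right) + 2648 = \left(2209 + \frac{-2 - 32}{32}\right) + 2648 = \left(2209 + \frac{1}{32} \left(-34\right)\right) + 2648 = \left(2209 - \frac{17}{16}\right) + 2648 = \frac{35327}{16} + 2648 = \frac{77695}{16}$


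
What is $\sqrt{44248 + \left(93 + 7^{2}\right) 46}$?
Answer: $2 \sqrt{12695} \approx 225.34$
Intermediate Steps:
$\sqrt{44248 + \left(93 + 7^{2}\right) 46} = \sqrt{44248 + \left(93 + 49\right) 46} = \sqrt{44248 + 142 \cdot 46} = \sqrt{44248 + 6532} = \sqrt{50780} = 2 \sqrt{12695}$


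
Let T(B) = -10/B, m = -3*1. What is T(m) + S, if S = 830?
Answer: 2500/3 ≈ 833.33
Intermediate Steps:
m = -3
T(m) + S = -10/(-3) + 830 = -10*(-1/3) + 830 = 10/3 + 830 = 2500/3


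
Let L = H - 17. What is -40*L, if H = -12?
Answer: 1160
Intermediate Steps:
L = -29 (L = -12 - 17 = -29)
-40*L = -40*(-29) = 1160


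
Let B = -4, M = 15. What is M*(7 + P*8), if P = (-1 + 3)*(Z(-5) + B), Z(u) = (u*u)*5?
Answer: 29145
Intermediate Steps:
Z(u) = 5*u² (Z(u) = u²*5 = 5*u²)
P = 242 (P = (-1 + 3)*(5*(-5)² - 4) = 2*(5*25 - 4) = 2*(125 - 4) = 2*121 = 242)
M*(7 + P*8) = 15*(7 + 242*8) = 15*(7 + 1936) = 15*1943 = 29145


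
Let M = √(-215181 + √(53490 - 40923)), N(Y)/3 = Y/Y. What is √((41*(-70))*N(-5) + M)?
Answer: √(-8610 + √(-215181 + √12567)) ≈ 2.498 + 92.824*I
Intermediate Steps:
N(Y) = 3 (N(Y) = 3*(Y/Y) = 3*1 = 3)
M = √(-215181 + √12567) ≈ 463.76*I
√((41*(-70))*N(-5) + M) = √((41*(-70))*3 + √(-215181 + √12567)) = √(-2870*3 + √(-215181 + √12567)) = √(-8610 + √(-215181 + √12567))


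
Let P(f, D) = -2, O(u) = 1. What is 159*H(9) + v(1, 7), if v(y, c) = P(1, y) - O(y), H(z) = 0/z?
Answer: -3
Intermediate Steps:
H(z) = 0
v(y, c) = -3 (v(y, c) = -2 - 1*1 = -2 - 1 = -3)
159*H(9) + v(1, 7) = 159*0 - 3 = 0 - 3 = -3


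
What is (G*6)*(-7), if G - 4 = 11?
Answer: -630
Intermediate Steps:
G = 15 (G = 4 + 11 = 15)
(G*6)*(-7) = (15*6)*(-7) = 90*(-7) = -630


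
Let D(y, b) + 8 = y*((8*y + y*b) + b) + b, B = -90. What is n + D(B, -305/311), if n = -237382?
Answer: -56118845/311 ≈ -1.8045e+5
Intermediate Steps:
D(y, b) = -8 + b + y*(b + 8*y + b*y) (D(y, b) = -8 + (y*((8*y + y*b) + b) + b) = -8 + (y*((8*y + b*y) + b) + b) = -8 + (y*(b + 8*y + b*y) + b) = -8 + (b + y*(b + 8*y + b*y)) = -8 + b + y*(b + 8*y + b*y))
n + D(B, -305/311) = -237382 + (-8 - 305/311 + 8*(-90)² - 305/311*(-90) - 305/311*(-90)²) = -237382 + (-8 - 305*1/311 + 8*8100 - 305*1/311*(-90) - 305*1/311*8100) = -237382 + (-8 - 305/311 + 64800 - 305/311*(-90) - 305/311*8100) = -237382 + (-8 - 305/311 + 64800 + 27450/311 - 2470500/311) = -237382 + 17706957/311 = -56118845/311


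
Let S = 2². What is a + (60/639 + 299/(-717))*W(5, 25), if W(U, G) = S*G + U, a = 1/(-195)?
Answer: -112281394/3308955 ≈ -33.933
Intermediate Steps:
S = 4
a = -1/195 ≈ -0.0051282
W(U, G) = U + 4*G (W(U, G) = 4*G + U = U + 4*G)
a + (60/639 + 299/(-717))*W(5, 25) = -1/195 + (60/639 + 299/(-717))*(5 + 4*25) = -1/195 + (60*(1/639) + 299*(-1/717))*(5 + 100) = -1/195 + (20/213 - 299/717)*105 = -1/195 - 5483/16969*105 = -1/195 - 575715/16969 = -112281394/3308955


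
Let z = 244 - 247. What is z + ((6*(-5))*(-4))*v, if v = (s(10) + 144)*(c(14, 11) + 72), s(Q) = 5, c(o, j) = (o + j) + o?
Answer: 1984677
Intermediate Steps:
c(o, j) = j + 2*o (c(o, j) = (j + o) + o = j + 2*o)
v = 16539 (v = (5 + 144)*((11 + 2*14) + 72) = 149*((11 + 28) + 72) = 149*(39 + 72) = 149*111 = 16539)
z = -3
z + ((6*(-5))*(-4))*v = -3 + ((6*(-5))*(-4))*16539 = -3 - 30*(-4)*16539 = -3 + 120*16539 = -3 + 1984680 = 1984677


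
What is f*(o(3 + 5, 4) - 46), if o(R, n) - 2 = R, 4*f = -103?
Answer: 927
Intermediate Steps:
f = -103/4 (f = (1/4)*(-103) = -103/4 ≈ -25.750)
o(R, n) = 2 + R
f*(o(3 + 5, 4) - 46) = -103*((2 + (3 + 5)) - 46)/4 = -103*((2 + 8) - 46)/4 = -103*(10 - 46)/4 = -103/4*(-36) = 927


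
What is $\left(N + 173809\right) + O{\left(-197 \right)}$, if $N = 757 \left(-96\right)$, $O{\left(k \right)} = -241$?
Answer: $100896$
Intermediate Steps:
$N = -72672$
$\left(N + 173809\right) + O{\left(-197 \right)} = \left(-72672 + 173809\right) - 241 = 101137 - 241 = 100896$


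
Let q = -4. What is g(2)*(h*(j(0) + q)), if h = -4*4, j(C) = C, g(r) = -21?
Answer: -1344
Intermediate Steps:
h = -16
g(2)*(h*(j(0) + q)) = -(-336)*(0 - 4) = -(-336)*(-4) = -21*64 = -1344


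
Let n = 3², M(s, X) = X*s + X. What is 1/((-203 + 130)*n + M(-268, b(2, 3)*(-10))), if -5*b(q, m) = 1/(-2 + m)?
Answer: -1/1191 ≈ -0.00083963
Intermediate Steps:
b(q, m) = -1/(5*(-2 + m))
M(s, X) = X + X*s
n = 9
1/((-203 + 130)*n + M(-268, b(2, 3)*(-10))) = 1/((-203 + 130)*9 + (-1/(-10 + 5*3)*(-10))*(1 - 268)) = 1/(-73*9 + (-1/(-10 + 15)*(-10))*(-267)) = 1/(-657 + (-1/5*(-10))*(-267)) = 1/(-657 + (-1*⅕*(-10))*(-267)) = 1/(-657 - ⅕*(-10)*(-267)) = 1/(-657 + 2*(-267)) = 1/(-657 - 534) = 1/(-1191) = -1/1191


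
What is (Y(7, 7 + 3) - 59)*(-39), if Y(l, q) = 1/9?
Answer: 6890/3 ≈ 2296.7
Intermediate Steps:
Y(l, q) = ⅑
(Y(7, 7 + 3) - 59)*(-39) = (⅑ - 59)*(-39) = -530/9*(-39) = 6890/3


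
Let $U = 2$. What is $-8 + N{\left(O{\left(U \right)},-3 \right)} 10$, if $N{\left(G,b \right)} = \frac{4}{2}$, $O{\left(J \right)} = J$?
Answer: $12$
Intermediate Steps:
$N{\left(G,b \right)} = 2$ ($N{\left(G,b \right)} = 4 \cdot \frac{1}{2} = 2$)
$-8 + N{\left(O{\left(U \right)},-3 \right)} 10 = -8 + 2 \cdot 10 = -8 + 20 = 12$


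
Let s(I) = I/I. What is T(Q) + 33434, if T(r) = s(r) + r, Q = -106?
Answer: 33329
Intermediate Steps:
s(I) = 1
T(r) = 1 + r
T(Q) + 33434 = (1 - 106) + 33434 = -105 + 33434 = 33329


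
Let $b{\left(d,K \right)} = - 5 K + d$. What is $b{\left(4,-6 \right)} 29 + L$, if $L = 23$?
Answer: $1009$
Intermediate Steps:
$b{\left(d,K \right)} = d - 5 K$
$b{\left(4,-6 \right)} 29 + L = \left(4 - -30\right) 29 + 23 = \left(4 + 30\right) 29 + 23 = 34 \cdot 29 + 23 = 986 + 23 = 1009$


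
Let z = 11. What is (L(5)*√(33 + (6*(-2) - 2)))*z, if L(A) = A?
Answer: 55*√19 ≈ 239.74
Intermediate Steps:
(L(5)*√(33 + (6*(-2) - 2)))*z = (5*√(33 + (6*(-2) - 2)))*11 = (5*√(33 + (-12 - 2)))*11 = (5*√(33 - 14))*11 = (5*√19)*11 = 55*√19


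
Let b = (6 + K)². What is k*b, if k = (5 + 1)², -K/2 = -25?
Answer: 112896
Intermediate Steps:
K = 50 (K = -2*(-25) = 50)
k = 36 (k = 6² = 36)
b = 3136 (b = (6 + 50)² = 56² = 3136)
k*b = 36*3136 = 112896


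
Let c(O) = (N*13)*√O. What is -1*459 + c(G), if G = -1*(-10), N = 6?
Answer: -459 + 78*√10 ≈ -212.34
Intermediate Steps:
G = 10
c(O) = 78*√O (c(O) = (6*13)*√O = 78*√O)
-1*459 + c(G) = -1*459 + 78*√10 = -459 + 78*√10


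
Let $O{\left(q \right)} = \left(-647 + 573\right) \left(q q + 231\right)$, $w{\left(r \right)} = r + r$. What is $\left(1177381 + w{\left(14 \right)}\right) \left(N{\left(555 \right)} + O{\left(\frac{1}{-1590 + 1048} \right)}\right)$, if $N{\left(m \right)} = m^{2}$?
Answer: $\frac{50313662006170945}{146882} \approx 3.4254 \cdot 10^{11}$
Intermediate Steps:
$w{\left(r \right)} = 2 r$
$O{\left(q \right)} = -17094 - 74 q^{2}$ ($O{\left(q \right)} = - 74 \left(q^{2} + 231\right) = - 74 \left(231 + q^{2}\right) = -17094 - 74 q^{2}$)
$\left(1177381 + w{\left(14 \right)}\right) \left(N{\left(555 \right)} + O{\left(\frac{1}{-1590 + 1048} \right)}\right) = \left(1177381 + 2 \cdot 14\right) \left(555^{2} - \left(17094 + 74 \left(\frac{1}{-1590 + 1048}\right)^{2}\right)\right) = \left(1177381 + 28\right) \left(308025 - \left(17094 + 74 \left(\frac{1}{-542}\right)^{2}\right)\right) = 1177409 \left(308025 - \left(17094 + 74 \left(- \frac{1}{542}\right)^{2}\right)\right) = 1177409 \left(308025 - \frac{2510800945}{146882}\right) = 1177409 \cdot \frac{42732527105}{146882} = \frac{50313662006170945}{146882}$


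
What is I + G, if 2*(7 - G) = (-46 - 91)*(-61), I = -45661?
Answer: -99665/2 ≈ -49833.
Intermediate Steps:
G = -8343/2 (G = 7 - (-46 - 91)*(-61)/2 = 7 - (-137)*(-61)/2 = 7 - 1/2*8357 = 7 - 8357/2 = -8343/2 ≈ -4171.5)
I + G = -45661 - 8343/2 = -99665/2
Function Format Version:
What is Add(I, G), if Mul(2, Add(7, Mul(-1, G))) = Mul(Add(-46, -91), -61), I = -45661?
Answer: Rational(-99665, 2) ≈ -49833.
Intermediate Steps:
G = Rational(-8343, 2) (G = Add(7, Mul(Rational(-1, 2), Mul(Add(-46, -91), -61))) = Add(7, Mul(Rational(-1, 2), Mul(-137, -61))) = Add(7, Mul(Rational(-1, 2), 8357)) = Add(7, Rational(-8357, 2)) = Rational(-8343, 2) ≈ -4171.5)
Add(I, G) = Add(-45661, Rational(-8343, 2)) = Rational(-99665, 2)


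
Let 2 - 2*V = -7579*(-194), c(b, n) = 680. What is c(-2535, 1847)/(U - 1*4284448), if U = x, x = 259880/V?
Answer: -3675810/23160026621 ≈ -0.00015871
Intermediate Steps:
V = -735162 (V = 1 - (-7579)*(-194)/2 = 1 - ½*1470326 = 1 - 735163 = -735162)
x = -129940/367581 (x = 259880/(-735162) = 259880*(-1/735162) = -129940/367581 ≈ -0.35350)
U = -129940/367581 ≈ -0.35350
c(-2535, 1847)/(U - 1*4284448) = 680/(-129940/367581 - 1*4284448) = 680/(-129940/367581 - 4284448) = 680/(-1574881810228/367581) = 680*(-367581/1574881810228) = -3675810/23160026621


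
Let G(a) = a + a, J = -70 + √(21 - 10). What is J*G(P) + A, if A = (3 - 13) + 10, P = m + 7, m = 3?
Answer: -1400 + 20*√11 ≈ -1333.7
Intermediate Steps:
P = 10 (P = 3 + 7 = 10)
J = -70 + √11 ≈ -66.683
G(a) = 2*a
A = 0 (A = -10 + 10 = 0)
J*G(P) + A = (-70 + √11)*(2*10) + 0 = (-70 + √11)*20 + 0 = (-1400 + 20*√11) + 0 = -1400 + 20*√11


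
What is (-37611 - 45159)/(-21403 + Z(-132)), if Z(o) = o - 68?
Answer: 27590/7201 ≈ 3.8314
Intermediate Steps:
Z(o) = -68 + o
(-37611 - 45159)/(-21403 + Z(-132)) = (-37611 - 45159)/(-21403 + (-68 - 132)) = -82770/(-21403 - 200) = -82770/(-21603) = -82770*(-1/21603) = 27590/7201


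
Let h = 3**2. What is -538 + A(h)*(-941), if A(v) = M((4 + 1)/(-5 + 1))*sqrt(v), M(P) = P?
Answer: 11963/4 ≈ 2990.8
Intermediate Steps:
h = 9
A(v) = -5*sqrt(v)/4 (A(v) = ((4 + 1)/(-5 + 1))*sqrt(v) = (5/(-4))*sqrt(v) = (5*(-1/4))*sqrt(v) = -5*sqrt(v)/4)
-538 + A(h)*(-941) = -538 - 5*sqrt(9)/4*(-941) = -538 - 5/4*3*(-941) = -538 - 15/4*(-941) = -538 + 14115/4 = 11963/4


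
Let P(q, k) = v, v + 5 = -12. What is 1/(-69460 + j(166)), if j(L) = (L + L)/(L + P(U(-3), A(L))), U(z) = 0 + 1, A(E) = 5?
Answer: -149/10349208 ≈ -1.4397e-5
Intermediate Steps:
v = -17 (v = -5 - 12 = -17)
U(z) = 1
P(q, k) = -17
j(L) = 2*L/(-17 + L) (j(L) = (L + L)/(L - 17) = (2*L)/(-17 + L) = 2*L/(-17 + L))
1/(-69460 + j(166)) = 1/(-69460 + 2*166/(-17 + 166)) = 1/(-69460 + 2*166/149) = 1/(-69460 + 2*166*(1/149)) = 1/(-69460 + 332/149) = 1/(-10349208/149) = -149/10349208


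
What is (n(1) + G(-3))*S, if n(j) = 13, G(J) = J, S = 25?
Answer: 250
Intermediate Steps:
(n(1) + G(-3))*S = (13 - 3)*25 = 10*25 = 250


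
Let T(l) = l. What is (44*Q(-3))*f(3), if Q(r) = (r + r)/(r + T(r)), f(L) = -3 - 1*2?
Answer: -220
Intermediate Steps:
f(L) = -5 (f(L) = -3 - 2 = -5)
Q(r) = 1 (Q(r) = (r + r)/(r + r) = (2*r)/((2*r)) = (2*r)*(1/(2*r)) = 1)
(44*Q(-3))*f(3) = (44*1)*(-5) = 44*(-5) = -220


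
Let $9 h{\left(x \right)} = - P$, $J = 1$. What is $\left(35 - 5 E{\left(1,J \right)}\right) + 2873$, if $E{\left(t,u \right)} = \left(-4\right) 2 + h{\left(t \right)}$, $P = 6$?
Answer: $\frac{8854}{3} \approx 2951.3$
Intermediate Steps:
$h{\left(x \right)} = - \frac{2}{3}$ ($h{\left(x \right)} = \frac{\left(-1\right) 6}{9} = \frac{1}{9} \left(-6\right) = - \frac{2}{3}$)
$E{\left(t,u \right)} = - \frac{26}{3}$ ($E{\left(t,u \right)} = \left(-4\right) 2 - \frac{2}{3} = -8 - \frac{2}{3} = - \frac{26}{3}$)
$\left(35 - 5 E{\left(1,J \right)}\right) + 2873 = \left(35 - - \frac{130}{3}\right) + 2873 = \left(35 + \frac{130}{3}\right) + 2873 = \frac{235}{3} + 2873 = \frac{8854}{3}$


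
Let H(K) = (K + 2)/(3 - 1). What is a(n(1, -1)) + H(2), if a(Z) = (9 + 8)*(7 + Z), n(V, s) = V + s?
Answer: 121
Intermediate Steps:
H(K) = 1 + K/2 (H(K) = (2 + K)/2 = (2 + K)*(1/2) = 1 + K/2)
a(Z) = 119 + 17*Z (a(Z) = 17*(7 + Z) = 119 + 17*Z)
a(n(1, -1)) + H(2) = (119 + 17*(1 - 1)) + (1 + (1/2)*2) = (119 + 17*0) + (1 + 1) = (119 + 0) + 2 = 119 + 2 = 121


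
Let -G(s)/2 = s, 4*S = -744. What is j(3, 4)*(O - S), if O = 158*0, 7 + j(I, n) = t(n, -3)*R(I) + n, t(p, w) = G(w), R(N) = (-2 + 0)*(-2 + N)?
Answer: -2790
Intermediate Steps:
S = -186 (S = (¼)*(-744) = -186)
G(s) = -2*s
R(N) = 4 - 2*N (R(N) = -2*(-2 + N) = 4 - 2*N)
t(p, w) = -2*w
j(I, n) = 17 + n - 12*I (j(I, n) = -7 + ((-2*(-3))*(4 - 2*I) + n) = -7 + (6*(4 - 2*I) + n) = -7 + ((24 - 12*I) + n) = -7 + (24 + n - 12*I) = 17 + n - 12*I)
O = 0
j(3, 4)*(O - S) = (17 + 4 - 12*3)*(0 - 1*(-186)) = (17 + 4 - 36)*(0 + 186) = -15*186 = -2790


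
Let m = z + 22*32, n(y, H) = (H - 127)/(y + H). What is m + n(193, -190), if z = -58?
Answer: 1621/3 ≈ 540.33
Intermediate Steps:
n(y, H) = (-127 + H)/(H + y)
m = 646 (m = -58 + 22*32 = -58 + 704 = 646)
m + n(193, -190) = 646 + (-127 - 190)/(-190 + 193) = 646 - 317/3 = 1621/3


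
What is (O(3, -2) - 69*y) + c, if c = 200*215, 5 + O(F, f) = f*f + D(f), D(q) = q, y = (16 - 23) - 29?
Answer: 45481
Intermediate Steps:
y = -36 (y = -7 - 29 = -36)
O(F, f) = -5 + f + f² (O(F, f) = -5 + (f*f + f) = -5 + (f² + f) = -5 + (f + f²) = -5 + f + f²)
c = 43000
(O(3, -2) - 69*y) + c = ((-5 - 2 + (-2)²) - 69*(-36)) + 43000 = ((-5 - 2 + 4) + 2484) + 43000 = (-3 + 2484) + 43000 = 2481 + 43000 = 45481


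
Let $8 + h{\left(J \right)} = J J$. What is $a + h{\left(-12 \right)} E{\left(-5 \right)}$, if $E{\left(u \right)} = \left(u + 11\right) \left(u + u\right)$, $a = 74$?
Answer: $-8086$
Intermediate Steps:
$h{\left(J \right)} = -8 + J^{2}$ ($h{\left(J \right)} = -8 + J J = -8 + J^{2}$)
$E{\left(u \right)} = 2 u \left(11 + u\right)$ ($E{\left(u \right)} = \left(11 + u\right) 2 u = 2 u \left(11 + u\right)$)
$a + h{\left(-12 \right)} E{\left(-5 \right)} = 74 + \left(-8 + \left(-12\right)^{2}\right) 2 \left(-5\right) \left(11 - 5\right) = 74 + \left(-8 + 144\right) 2 \left(-5\right) 6 = 74 + 136 \left(-60\right) = 74 - 8160 = -8086$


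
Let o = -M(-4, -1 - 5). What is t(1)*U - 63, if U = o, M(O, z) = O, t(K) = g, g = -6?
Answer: -87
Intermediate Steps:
t(K) = -6
o = 4 (o = -1*(-4) = 4)
U = 4
t(1)*U - 63 = -6*4 - 63 = -24 - 63 = -87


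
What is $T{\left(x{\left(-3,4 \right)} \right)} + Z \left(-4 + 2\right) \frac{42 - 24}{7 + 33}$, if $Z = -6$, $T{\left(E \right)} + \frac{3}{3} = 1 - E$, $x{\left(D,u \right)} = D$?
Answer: $\frac{42}{5} \approx 8.4$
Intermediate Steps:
$T{\left(E \right)} = - E$ ($T{\left(E \right)} = -1 - \left(-1 + E\right) = - E$)
$T{\left(x{\left(-3,4 \right)} \right)} + Z \left(-4 + 2\right) \frac{42 - 24}{7 + 33} = \left(-1\right) \left(-3\right) + - 6 \left(-4 + 2\right) \frac{42 - 24}{7 + 33} = 3 + \left(-6\right) \left(-2\right) \frac{18}{40} = 3 + 12 \cdot 18 \cdot \frac{1}{40} = 3 + 12 \cdot \frac{9}{20} = 3 + \frac{27}{5} = \frac{42}{5}$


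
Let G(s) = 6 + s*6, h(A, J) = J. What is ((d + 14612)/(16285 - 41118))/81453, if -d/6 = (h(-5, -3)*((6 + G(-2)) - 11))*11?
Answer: -12434/2022722349 ≈ -6.1472e-6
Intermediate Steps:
G(s) = 6 + 6*s
d = -2178 (d = -6*(-3*((6 + (6 + 6*(-2))) - 11))*11 = -6*(-3*((6 + (6 - 12)) - 11))*11 = -6*(-3*((6 - 6) - 11))*11 = -6*(-3*(0 - 11))*11 = -6*(-3*(-11))*11 = -198*11 = -6*363 = -2178)
((d + 14612)/(16285 - 41118))/81453 = ((-2178 + 14612)/(16285 - 41118))/81453 = (12434/(-24833))*(1/81453) = (12434*(-1/24833))*(1/81453) = -12434/24833*1/81453 = -12434/2022722349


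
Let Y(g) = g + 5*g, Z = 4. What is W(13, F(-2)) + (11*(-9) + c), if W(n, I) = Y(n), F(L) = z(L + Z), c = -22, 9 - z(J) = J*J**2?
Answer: -43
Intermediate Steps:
Y(g) = 6*g
z(J) = 9 - J**3 (z(J) = 9 - J*J**2 = 9 - J**3)
F(L) = 9 - (4 + L)**3 (F(L) = 9 - (L + 4)**3 = 9 - (4 + L)**3)
W(n, I) = 6*n
W(13, F(-2)) + (11*(-9) + c) = 6*13 + (11*(-9) - 22) = 78 + (-99 - 22) = 78 - 121 = -43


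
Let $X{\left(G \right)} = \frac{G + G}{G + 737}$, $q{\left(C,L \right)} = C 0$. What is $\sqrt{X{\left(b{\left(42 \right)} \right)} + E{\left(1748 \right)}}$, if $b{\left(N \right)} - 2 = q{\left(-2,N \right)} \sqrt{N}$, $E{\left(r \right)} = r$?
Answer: $\frac{464 \sqrt{4434}}{739} \approx 41.809$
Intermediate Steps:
$q{\left(C,L \right)} = 0$
$b{\left(N \right)} = 2$ ($b{\left(N \right)} = 2 + 0 \sqrt{N} = 2 + 0 = 2$)
$X{\left(G \right)} = \frac{2 G}{737 + G}$
$\sqrt{X{\left(b{\left(42 \right)} \right)} + E{\left(1748 \right)}} = \sqrt{2 \cdot 2 \frac{1}{737 + 2} + 1748} = \sqrt{2 \cdot 2 \cdot \frac{1}{739} + 1748} = \sqrt{\frac{4}{739} + 1748} = \sqrt{\frac{1291776}{739}} = \frac{464 \sqrt{4434}}{739}$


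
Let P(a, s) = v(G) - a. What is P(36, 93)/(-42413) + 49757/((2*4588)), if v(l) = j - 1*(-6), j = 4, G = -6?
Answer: 2110582217/389181688 ≈ 5.4231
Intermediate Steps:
v(l) = 10 (v(l) = 4 - 1*(-6) = 4 + 6 = 10)
P(a, s) = 10 - a
P(36, 93)/(-42413) + 49757/((2*4588)) = (10 - 1*36)/(-42413) + 49757/((2*4588)) = (10 - 36)*(-1/42413) + 49757/9176 = -26*(-1/42413) + 49757*(1/9176) = 26/42413 + 49757/9176 = 2110582217/389181688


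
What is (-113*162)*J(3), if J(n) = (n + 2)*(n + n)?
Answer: -549180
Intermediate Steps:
J(n) = 2*n*(2 + n) (J(n) = (2 + n)*(2*n) = 2*n*(2 + n))
(-113*162)*J(3) = (-113*162)*(2*3*(2 + 3)) = -36612*3*5 = -18306*30 = -549180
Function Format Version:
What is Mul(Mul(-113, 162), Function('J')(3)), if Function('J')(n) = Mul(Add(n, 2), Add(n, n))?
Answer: -549180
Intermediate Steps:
Function('J')(n) = Mul(2, n, Add(2, n)) (Function('J')(n) = Mul(Add(2, n), Mul(2, n)) = Mul(2, n, Add(2, n)))
Mul(Mul(-113, 162), Function('J')(3)) = Mul(Mul(-113, 162), Mul(2, 3, Add(2, 3))) = Mul(-18306, Mul(2, 3, 5)) = Mul(-18306, 30) = -549180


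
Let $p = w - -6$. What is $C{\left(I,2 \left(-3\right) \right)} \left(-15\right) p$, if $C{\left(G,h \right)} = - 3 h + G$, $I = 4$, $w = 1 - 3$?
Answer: $-1320$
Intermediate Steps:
$w = -2$
$C{\left(G,h \right)} = G - 3 h$
$p = 4$ ($p = -2 - -6 = -2 + 6 = 4$)
$C{\left(I,2 \left(-3\right) \right)} \left(-15\right) p = \left(4 - 3 \cdot 2 \left(-3\right)\right) \left(-15\right) 4 = \left(4 - -18\right) \left(-15\right) 4 = \left(4 + 18\right) \left(-15\right) 4 = 22 \left(-15\right) 4 = \left(-330\right) 4 = -1320$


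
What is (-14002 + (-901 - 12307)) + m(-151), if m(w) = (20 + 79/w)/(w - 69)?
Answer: -903919141/33220 ≈ -27210.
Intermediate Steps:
m(w) = (20 + 79/w)/(-69 + w)
(-14002 + (-901 - 12307)) + m(-151) = (-14002 + (-901 - 12307)) + (79 + 20*(-151))/((-151)*(-69 - 151)) = (-14002 - 13208) - 1/151*(79 - 3020)/(-220) = -27210 - 1/151*(-1/220)*(-2941) = -27210 - 2941/33220 = -903919141/33220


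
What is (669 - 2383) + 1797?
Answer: 83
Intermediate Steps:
(669 - 2383) + 1797 = -1714 + 1797 = 83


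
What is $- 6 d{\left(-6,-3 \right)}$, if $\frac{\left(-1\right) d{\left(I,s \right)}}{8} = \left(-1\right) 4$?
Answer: $-192$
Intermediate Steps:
$d{\left(I,s \right)} = 32$ ($d{\left(I,s \right)} = - 8 \left(\left(-1\right) 4\right) = \left(-8\right) \left(-4\right) = 32$)
$- 6 d{\left(-6,-3 \right)} = \left(-6\right) 32 = -192$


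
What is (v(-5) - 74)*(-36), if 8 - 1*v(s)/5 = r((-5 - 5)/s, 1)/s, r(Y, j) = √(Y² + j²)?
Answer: 1224 - 36*√5 ≈ 1143.5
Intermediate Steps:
v(s) = 40 - 5*√(1 + 100/s²)/s (v(s) = 40 - 5*√(((-5 - 5)/s)² + 1²)/s = 40 - 5*√((-10/s)² + 1)/s = 40 - 5*√(100/s² + 1)/s = 40 - 5*√(1 + 100/s²)/s)
(v(-5) - 74)*(-36) = ((40 - 5*√(1 + 100/(-5)²)/(-5)) - 74)*(-36) = ((40 - 5*(-⅕)*√(1 + 100*(1/25))) - 74)*(-36) = ((40 - 5*(-⅕)*√(1 + 4)) - 74)*(-36) = ((40 - 5*(-⅕)*√5) - 74)*(-36) = ((40 + √5) - 74)*(-36) = (-34 + √5)*(-36) = 1224 - 36*√5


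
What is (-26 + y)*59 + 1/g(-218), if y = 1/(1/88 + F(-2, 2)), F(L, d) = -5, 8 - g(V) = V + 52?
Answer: -118079093/76386 ≈ -1545.8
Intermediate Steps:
g(V) = -44 - V (g(V) = 8 - (V + 52) = 8 - (52 + V) = 8 + (-52 - V) = -44 - V)
y = -88/439 (y = 1/(1/88 - 5) = 1/(-439/88) = -88/439 ≈ -0.20046)
(-26 + y)*59 + 1/g(-218) = (-26 - 88/439)*59 + 1/(-44 - 1*(-218)) = -11502/439*59 + 1/(-44 + 218) = -678618/439 + 1/174 = -118079093/76386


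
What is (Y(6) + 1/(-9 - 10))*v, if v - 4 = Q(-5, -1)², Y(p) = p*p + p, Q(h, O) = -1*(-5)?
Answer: 23113/19 ≈ 1216.5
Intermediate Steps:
Q(h, O) = 5
Y(p) = p + p² (Y(p) = p² + p = p + p²)
v = 29 (v = 4 + 5² = 4 + 25 = 29)
(Y(6) + 1/(-9 - 10))*v = (6*(1 + 6) + 1/(-9 - 10))*29 = (6*7 + 1/(-19))*29 = (42 - 1/19)*29 = (797/19)*29 = 23113/19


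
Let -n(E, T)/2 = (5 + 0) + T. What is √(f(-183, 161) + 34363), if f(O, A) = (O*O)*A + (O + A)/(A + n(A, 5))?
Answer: 5*√4315045278/141 ≈ 2329.4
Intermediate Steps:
n(E, T) = -10 - 2*T (n(E, T) = -2*((5 + 0) + T) = -2*(5 + T) = -10 - 2*T)
f(O, A) = A*O² + (A + O)/(-20 + A) (f(O, A) = (O*O)*A + (O + A)/(A + (-10 - 2*5)) = O²*A + (A + O)/(A + (-10 - 10)) = A*O² + (A + O)/(A - 20) = A*O² + (A + O)/(-20 + A))
√(f(-183, 161) + 34363) = √((161 - 183 + 161²*(-183)² - 20*161*(-183)²)/(-20 + 161) + 34363) = √((161 - 183 + 25921*33489 - 20*161*33489)/141 + 34363) = √((161 - 183 + 868068369 - 107834580)/141 + 34363) = √((1/141)*760233767 + 34363) = √(760233767/141 + 34363) = √(765078950/141) = 5*√4315045278/141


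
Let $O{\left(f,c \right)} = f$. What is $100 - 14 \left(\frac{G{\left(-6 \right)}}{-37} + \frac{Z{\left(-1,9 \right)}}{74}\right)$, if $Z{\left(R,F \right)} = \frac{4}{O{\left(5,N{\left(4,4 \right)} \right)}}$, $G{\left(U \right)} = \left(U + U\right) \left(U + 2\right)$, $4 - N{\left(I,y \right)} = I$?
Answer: $\frac{21832}{185} \approx 118.01$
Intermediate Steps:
$N{\left(I,y \right)} = 4 - I$
$G{\left(U \right)} = 2 U \left(2 + U\right)$
$Z{\left(R,F \right)} = \frac{4}{5}$
$100 - 14 \left(\frac{G{\left(-6 \right)}}{-37} + \frac{Z{\left(-1,9 \right)}}{74}\right) = 100 - 14 \left(\frac{2 \left(-6\right) \left(2 - 6\right)}{-37} + \frac{4}{5 \cdot 74}\right) = 100 - 14 \left(2 \left(-6\right) \left(-4\right) \left(- \frac{1}{37}\right) + \frac{4}{5} \cdot \frac{1}{74}\right) = 100 - 14 \left(48 \left(- \frac{1}{37}\right) + \frac{2}{185}\right) = 100 - 14 \left(- \frac{48}{37} + \frac{2}{185}\right) = 100 - - \frac{3332}{185} = 100 + \frac{3332}{185} = \frac{21832}{185}$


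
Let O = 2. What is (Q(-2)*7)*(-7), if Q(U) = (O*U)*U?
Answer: -392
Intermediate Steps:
Q(U) = 2*U² (Q(U) = (2*U)*U = 2*U²)
(Q(-2)*7)*(-7) = ((2*(-2)²)*7)*(-7) = ((2*4)*7)*(-7) = (8*7)*(-7) = 56*(-7) = -392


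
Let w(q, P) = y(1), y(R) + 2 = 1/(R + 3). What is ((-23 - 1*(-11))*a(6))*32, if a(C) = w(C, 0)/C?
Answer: 112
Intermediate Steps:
y(R) = -2 + 1/(3 + R) (y(R) = -2 + 1/(R + 3) = -2 + 1/(3 + R))
w(q, P) = -7/4 (w(q, P) = (-5 - 2*1)/(3 + 1) = (-5 - 2)/4 = (¼)*(-7) = -7/4)
a(C) = -7/(4*C)
((-23 - 1*(-11))*a(6))*32 = ((-23 - 1*(-11))*(-7/4/6))*32 = ((-23 + 11)*(-7/4*⅙))*32 = -12*(-7/24)*32 = (7/2)*32 = 112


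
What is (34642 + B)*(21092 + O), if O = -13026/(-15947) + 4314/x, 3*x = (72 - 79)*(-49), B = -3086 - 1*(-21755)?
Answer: 6161702360832964/5469821 ≈ 1.1265e+9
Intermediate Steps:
B = 18669 (B = -3086 + 21755 = 18669)
x = 343/3 (x = ((72 - 79)*(-49))/3 = (-7*(-49))/3 = (⅓)*343 = 343/3 ≈ 114.33)
O = 210853992/5469821 (O = -13026/(-15947) + 4314/(343/3) = -13026*(-1/15947) + 4314*(3/343) = 13026/15947 + 12942/343 = 210853992/5469821 ≈ 38.549)
(34642 + B)*(21092 + O) = (34642 + 18669)*(21092 + 210853992/5469821) = 53311*(115580318524/5469821) = 6161702360832964/5469821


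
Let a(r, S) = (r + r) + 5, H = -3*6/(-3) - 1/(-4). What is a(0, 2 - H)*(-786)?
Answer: -3930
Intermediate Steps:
H = 25/4 (H = -18*(-⅓) - 1*(-¼) = 6 + ¼ = 25/4 ≈ 6.2500)
a(r, S) = 5 + 2*r (a(r, S) = 2*r + 5 = 5 + 2*r)
a(0, 2 - H)*(-786) = (5 + 2*0)*(-786) = (5 + 0)*(-786) = 5*(-786) = -3930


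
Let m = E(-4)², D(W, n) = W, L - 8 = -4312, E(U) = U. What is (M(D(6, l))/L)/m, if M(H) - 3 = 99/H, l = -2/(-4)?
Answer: -39/137728 ≈ -0.00028317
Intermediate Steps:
L = -4304 (L = 8 - 4312 = -4304)
l = ½ (l = -2*(-¼) = ½ ≈ 0.50000)
M(H) = 3 + 99/H
m = 16 (m = (-4)² = 16)
(M(D(6, l))/L)/m = ((3 + 99/6)/(-4304))/16 = ((3 + 99*(⅙))*(-1/4304))*(1/16) = ((3 + 33/2)*(-1/4304))*(1/16) = ((39/2)*(-1/4304))*(1/16) = -39/8608*1/16 = -39/137728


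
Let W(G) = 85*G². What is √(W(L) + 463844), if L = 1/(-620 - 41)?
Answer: 3*√22518131601/661 ≈ 681.06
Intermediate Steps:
L = -1/661 (L = 1/(-661) = -1/661 ≈ -0.0015129)
√(W(L) + 463844) = √(85*(-1/661)² + 463844) = √(85*(1/436921) + 463844) = √(85/436921 + 463844) = √(202663184409/436921) = 3*√22518131601/661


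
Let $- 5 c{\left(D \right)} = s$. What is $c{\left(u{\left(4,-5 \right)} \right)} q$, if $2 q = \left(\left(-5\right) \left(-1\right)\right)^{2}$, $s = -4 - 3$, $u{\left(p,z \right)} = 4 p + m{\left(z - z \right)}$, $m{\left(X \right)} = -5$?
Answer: $\frac{35}{2} \approx 17.5$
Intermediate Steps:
$u{\left(p,z \right)} = -5 + 4 p$ ($u{\left(p,z \right)} = 4 p - 5 = -5 + 4 p$)
$s = -7$
$c{\left(D \right)} = \frac{7}{5}$ ($c{\left(D \right)} = \left(- \frac{1}{5}\right) \left(-7\right) = \frac{7}{5}$)
$q = \frac{25}{2}$ ($q = \frac{\left(\left(-5\right) \left(-1\right)\right)^{2}}{2} = \frac{5^{2}}{2} = \frac{1}{2} \cdot 25 = \frac{25}{2} \approx 12.5$)
$c{\left(u{\left(4,-5 \right)} \right)} q = \frac{7}{5} \cdot \frac{25}{2} = \frac{35}{2}$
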